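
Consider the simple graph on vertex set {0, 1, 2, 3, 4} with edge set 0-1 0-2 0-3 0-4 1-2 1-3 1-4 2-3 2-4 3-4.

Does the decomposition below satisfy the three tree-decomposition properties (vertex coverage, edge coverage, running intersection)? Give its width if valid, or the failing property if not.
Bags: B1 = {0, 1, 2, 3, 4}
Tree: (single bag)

Vertex coverage: the bags together contain {0, 1, 2, 3, 4}, the full vertex set. Edge coverage: each edge of G has both endpoints in at least one bag. Running intersection: for every vertex, the bags containing it form a connected subtree. All three properties hold, so this is a valid tree decomposition of width max|bag| − 1 = 4, and hence tw(G) ≤ 4.

Yes; width 4.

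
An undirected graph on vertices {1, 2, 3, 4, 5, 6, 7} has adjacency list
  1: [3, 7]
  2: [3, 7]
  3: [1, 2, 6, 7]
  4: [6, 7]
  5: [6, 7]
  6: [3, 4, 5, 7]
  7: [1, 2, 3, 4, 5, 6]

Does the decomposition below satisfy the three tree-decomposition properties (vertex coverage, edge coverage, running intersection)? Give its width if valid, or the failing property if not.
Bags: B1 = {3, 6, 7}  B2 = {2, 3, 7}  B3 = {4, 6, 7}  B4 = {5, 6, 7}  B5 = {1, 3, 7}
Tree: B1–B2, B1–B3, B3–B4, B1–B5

Yes; width 2.

Checking the three conditions: (i) the bags cover all of {1, 2, 3, 4, 5, 6, 7}; (ii) for each edge, some bag contains both endpoints; (iii) the bags containing any fixed vertex form a subtree. All hold, so the decomposition is valid with width 3 − 1 = 2.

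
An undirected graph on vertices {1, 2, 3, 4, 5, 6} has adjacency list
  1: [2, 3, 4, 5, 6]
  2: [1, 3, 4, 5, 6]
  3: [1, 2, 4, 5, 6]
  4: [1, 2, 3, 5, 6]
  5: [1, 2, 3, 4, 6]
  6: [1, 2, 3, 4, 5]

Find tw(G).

5

A width-5 tree decomposition is:
Bags: B1 = {1, 2, 3, 4, 5, 6}
Tree: (single bag)
With just one bag of size 6, the width is 6 − 1 = 5, so tw(G) ≤ 5. For the lower bound, the 6 vertices {1, 2, 3, 4, 5, 6} are pairwise adjacent, and any tree decomposition puts a clique entirely inside one bag — forcing width ≥ 5. Therefore the treewidth is 5.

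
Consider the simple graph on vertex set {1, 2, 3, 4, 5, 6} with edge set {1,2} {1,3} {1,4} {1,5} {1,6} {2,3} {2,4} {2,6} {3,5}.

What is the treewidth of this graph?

2

A width-2 tree decomposition is:
Bags: B1 = {1, 2, 3}  B2 = {1, 2, 4}  B3 = {1, 3, 5}  B4 = {1, 2, 6}
Tree: B1–B2, B1–B3, B2–B4
The largest bag has 3 vertices, giving width 2; this decomposition certifies tw(G) ≤ 2. On the other hand G contains the 3-clique {1, 2, 3}. A clique must lie in a single bag of any decomposition, so no decomposition can have width below 2. Hence tw(G) = 2 exactly.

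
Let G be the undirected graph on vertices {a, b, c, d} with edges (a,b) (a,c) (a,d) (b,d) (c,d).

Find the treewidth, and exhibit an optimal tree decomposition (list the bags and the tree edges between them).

Every bag has size at most 3, so the width is 3 − 1 = 2 and tw(G) ≤ 2. On the other hand G contains the 3-clique {a, c, d}. A clique must lie in a single bag of any decomposition, so no decomposition can have width below 2. Therefore the treewidth is 2.

Treewidth 2.
One such decomposition:
Bags: B1 = {a, b, d}  B2 = {a, c, d}
Tree: B1–B2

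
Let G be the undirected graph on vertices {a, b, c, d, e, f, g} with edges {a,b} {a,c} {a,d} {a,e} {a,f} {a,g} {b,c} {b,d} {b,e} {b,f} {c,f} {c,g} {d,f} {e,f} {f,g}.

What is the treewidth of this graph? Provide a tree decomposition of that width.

Treewidth 3.
Bags: B1 = {a, b, c, f}  B2 = {a, b, d, f}  B3 = {a, c, f, g}  B4 = {a, b, e, f}
Tree: B1–B2, B1–B3, B1–B4

Each bag holds 4 vertices, so the decomposition has width 3, which upper-bounds the treewidth. On the other hand G contains the 4-clique {a, c, f, g}. A clique must lie in a single bag of any decomposition, so no decomposition can have width below 3. The upper and lower bounds meet at 3, so that is the treewidth.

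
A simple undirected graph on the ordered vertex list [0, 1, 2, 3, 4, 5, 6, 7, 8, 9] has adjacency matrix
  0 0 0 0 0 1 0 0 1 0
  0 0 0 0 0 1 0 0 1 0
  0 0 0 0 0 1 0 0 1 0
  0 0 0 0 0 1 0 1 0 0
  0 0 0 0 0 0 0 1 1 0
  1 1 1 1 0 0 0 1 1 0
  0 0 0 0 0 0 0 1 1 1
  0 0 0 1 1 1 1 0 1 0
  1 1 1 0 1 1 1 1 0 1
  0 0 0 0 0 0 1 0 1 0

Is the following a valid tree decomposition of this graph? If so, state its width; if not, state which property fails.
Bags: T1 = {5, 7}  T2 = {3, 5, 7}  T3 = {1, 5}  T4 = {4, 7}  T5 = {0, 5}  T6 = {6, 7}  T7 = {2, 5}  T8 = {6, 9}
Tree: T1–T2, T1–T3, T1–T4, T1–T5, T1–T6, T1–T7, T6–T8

No — vertex 8 appears in no bag.

A tree decomposition must satisfy three properties: every vertex lies in some bag; for every edge, both endpoints lie together in some bag; and for every vertex, the bags containing it form a connected subtree. Here vertex 8 appears in no bag, so the decomposition is invalid.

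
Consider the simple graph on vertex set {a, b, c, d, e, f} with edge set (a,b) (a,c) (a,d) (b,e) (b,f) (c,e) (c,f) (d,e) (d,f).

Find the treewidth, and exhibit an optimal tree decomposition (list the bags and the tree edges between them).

Treewidth 3.
One optimal decomposition is:
Bags: B1 = {a, b, e, f}  B2 = {a, c, e, f}  B3 = {a, d, e, f}
Tree: B1–B2, B2–B3

Every bag has size at most 4, so the width is 4 − 1 = 3 and tw(G) ≤ 3. For the lower bound: the 4 vertex sets {a,b}, {c,e}, {f}, {d} are disjoint, each induces a connected subgraph, and every pair is joined by at least one edge of G. Contracting each set to a single vertex therefore yields K_{4} as a minor, and since treewidth is minor-monotone, tw(G) ≥ tw(K_{4}) = 3. Combining the bounds, tw(G) = 3.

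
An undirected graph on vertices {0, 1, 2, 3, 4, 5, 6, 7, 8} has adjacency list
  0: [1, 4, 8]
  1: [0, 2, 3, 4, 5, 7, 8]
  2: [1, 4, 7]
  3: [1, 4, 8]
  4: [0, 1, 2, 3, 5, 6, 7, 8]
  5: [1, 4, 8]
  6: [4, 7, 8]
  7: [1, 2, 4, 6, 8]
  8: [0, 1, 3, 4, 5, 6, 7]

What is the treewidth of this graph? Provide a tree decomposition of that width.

Treewidth 3.
One optimal decomposition is:
Bags: B1 = {4, 6, 7, 8}  B2 = {1, 4, 7, 8}  B3 = {1, 2, 4, 7}  B4 = {1, 4, 5, 8}  B5 = {1, 3, 4, 8}  B6 = {0, 1, 4, 8}
Tree: B1–B2, B2–B3, B2–B4, B2–B5, B4–B6

Each bag holds 4 vertices, so the decomposition has width 3, which upper-bounds the treewidth. For the lower bound, the 4 vertices {0, 1, 4, 8} are pairwise adjacent, and any tree decomposition puts a clique entirely inside one bag — forcing width ≥ 3. The upper and lower bounds meet at 3, so that is the treewidth.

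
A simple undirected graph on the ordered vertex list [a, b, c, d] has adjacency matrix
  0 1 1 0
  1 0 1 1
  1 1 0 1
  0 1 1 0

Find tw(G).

A width-2 tree decomposition is:
Bags: B1 = {b, c, d}  B2 = {a, b, c}
Tree: B1–B2
Each bag holds 3 vertices, so the decomposition has width 2, which upper-bounds the treewidth. On the other hand G contains the 3-clique {b, c, d}. A clique must lie in a single bag of any decomposition, so no decomposition can have width below 2. The upper and lower bounds meet at 2, so that is the treewidth.

2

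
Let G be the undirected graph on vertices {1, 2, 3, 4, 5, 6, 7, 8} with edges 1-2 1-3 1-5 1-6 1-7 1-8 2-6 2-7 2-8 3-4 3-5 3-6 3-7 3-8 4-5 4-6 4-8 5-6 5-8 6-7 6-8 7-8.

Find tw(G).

A width-4 tree decomposition is:
Bags: B1 = {1, 3, 5, 6, 8}  B2 = {3, 4, 5, 6, 8}  B3 = {1, 3, 6, 7, 8}  B4 = {1, 2, 6, 7, 8}
Tree: B1–B2, B1–B3, B3–B4
The largest bag has 5 vertices, giving width 4; this decomposition certifies tw(G) ≤ 4. Conversely, {1, 2, 6, 7, 8} is a clique of size 5, and the vertices of any clique must share a bag in every tree decomposition; so some bag has ≥ 5 vertices and tw(G) ≥ 4. Hence tw(G) = 4 exactly.

4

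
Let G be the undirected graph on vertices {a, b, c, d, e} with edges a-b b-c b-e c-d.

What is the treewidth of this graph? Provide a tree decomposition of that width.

Every bag has size at most 2, so the width is 2 − 1 = 1 and tw(G) ≤ 1. Since G has at least one edge (e.g. c–b), it is not an edgeless graph, so tw(G) ≥ 1. The upper and lower bounds meet at 1, so that is the treewidth.

Treewidth 1.
Bags: B1 = {b, c}  B2 = {b, e}  B3 = {c, d}  B4 = {a, b}
Tree: B1–B2, B1–B3, B1–B4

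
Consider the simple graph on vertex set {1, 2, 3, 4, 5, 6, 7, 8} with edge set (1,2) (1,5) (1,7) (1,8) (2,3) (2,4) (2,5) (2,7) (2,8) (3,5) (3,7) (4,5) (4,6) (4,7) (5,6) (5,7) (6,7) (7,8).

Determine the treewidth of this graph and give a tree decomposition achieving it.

Treewidth 3.
One optimal decomposition is:
Bags: B1 = {4, 5, 6, 7}  B2 = {2, 4, 5, 7}  B3 = {1, 2, 5, 7}  B4 = {1, 2, 7, 8}  B5 = {2, 3, 5, 7}
Tree: B1–B2, B2–B3, B3–B4, B3–B5

The largest bag has 4 vertices, giving width 3; this decomposition certifies tw(G) ≤ 3. On the other hand G contains the 4-clique {1, 2, 7, 8}. A clique must lie in a single bag of any decomposition, so no decomposition can have width below 3. Combining the bounds, tw(G) = 3.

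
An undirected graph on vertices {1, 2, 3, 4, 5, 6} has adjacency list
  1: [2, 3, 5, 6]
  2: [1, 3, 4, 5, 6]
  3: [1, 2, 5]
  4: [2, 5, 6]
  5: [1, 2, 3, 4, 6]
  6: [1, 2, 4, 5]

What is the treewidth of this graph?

A width-3 tree decomposition is:
Bags: B1 = {1, 2, 3, 5}  B2 = {1, 2, 5, 6}  B3 = {2, 4, 5, 6}
Tree: B1–B2, B2–B3
Each bag holds 4 vertices, so the decomposition has width 3, which upper-bounds the treewidth. For the lower bound, the 4 vertices {1, 2, 3, 5} are pairwise adjacent, and any tree decomposition puts a clique entirely inside one bag — forcing width ≥ 3. Hence tw(G) = 3 exactly.

3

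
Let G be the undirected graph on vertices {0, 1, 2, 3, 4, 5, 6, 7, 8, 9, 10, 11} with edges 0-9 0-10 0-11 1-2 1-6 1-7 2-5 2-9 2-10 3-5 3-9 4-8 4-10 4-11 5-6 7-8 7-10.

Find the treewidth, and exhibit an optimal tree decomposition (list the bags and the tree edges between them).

Every bag has size at most 4, so the width is 4 − 1 = 3 and tw(G) ≤ 3. For the lower bound: the 4 vertex sets {3,5,6}, {9}, {2}, {0,1,7,10} are disjoint, each induces a connected subgraph, and every pair is joined by at least one edge of G. Contracting each set to a single vertex therefore yields K_{4} as a minor, and since treewidth is minor-monotone, tw(G) ≥ tw(K_{4}) = 3. Therefore the treewidth is 3.

Treewidth 3.
One optimal decomposition is:
Bags: B1 = {3, 5, 6, 9}  B2 = {2, 5, 6, 9}  B3 = {1, 2, 6, 9}  B4 = {0, 1, 2, 9}  B5 = {0, 1, 2, 10}  B6 = {0, 1, 7, 10}  B7 = {0, 7, 10, 11}  B8 = {4, 7, 10, 11}  B9 = {4, 7, 8, 11}
Tree: B1–B2, B2–B3, B3–B4, B4–B5, B5–B6, B6–B7, B7–B8, B8–B9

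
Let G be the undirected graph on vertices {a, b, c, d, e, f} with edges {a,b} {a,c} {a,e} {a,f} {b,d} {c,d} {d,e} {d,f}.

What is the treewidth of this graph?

A width-2 tree decomposition is:
Bags: B1 = {a, d, e}  B2 = {a, b, d}  B3 = {a, d, f}  B4 = {a, c, d}
Tree: B1–B2, B2–B3, B3–B4
Each bag holds 3 vertices, so the decomposition has width 2, which upper-bounds the treewidth. Since e–a–b–d–e is a cycle in G, G is not acyclic. Forests are exactly the graphs of treewidth ≤ 1, so tw(G) ≥ 2. Therefore the treewidth is 2.

2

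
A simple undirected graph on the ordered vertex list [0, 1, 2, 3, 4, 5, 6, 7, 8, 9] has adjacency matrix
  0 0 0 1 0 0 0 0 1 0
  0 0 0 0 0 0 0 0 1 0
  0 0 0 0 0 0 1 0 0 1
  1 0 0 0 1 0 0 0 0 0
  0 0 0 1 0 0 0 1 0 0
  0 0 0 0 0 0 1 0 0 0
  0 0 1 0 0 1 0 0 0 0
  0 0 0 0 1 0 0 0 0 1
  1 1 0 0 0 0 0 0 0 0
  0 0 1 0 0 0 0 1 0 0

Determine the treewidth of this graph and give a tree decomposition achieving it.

Treewidth 1.
Bags: B1 = {1, 8}  B2 = {0, 8}  B3 = {0, 3}  B4 = {3, 4}  B5 = {4, 7}  B6 = {7, 9}  B7 = {2, 9}  B8 = {2, 6}  B9 = {5, 6}
Tree: B1–B2, B2–B3, B3–B4, B4–B5, B5–B6, B6–B7, B7–B8, B8–B9

Each bag holds 2 vertices, so the decomposition has width 1, which upper-bounds the treewidth. Since G has at least one edge (e.g. 1–8), it is not an edgeless graph, so tw(G) ≥ 1. Combining the bounds, tw(G) = 1.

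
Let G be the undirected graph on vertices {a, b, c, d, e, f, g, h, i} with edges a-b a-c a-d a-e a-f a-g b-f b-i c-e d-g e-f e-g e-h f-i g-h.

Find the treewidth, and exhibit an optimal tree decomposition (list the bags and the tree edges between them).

Treewidth 2.
One such decomposition:
Bags: B1 = {a, e, g}  B2 = {a, e, f}  B3 = {a, b, f}  B4 = {e, g, h}  B5 = {a, c, e}  B6 = {a, d, g}  B7 = {b, f, i}
Tree: B1–B2, B2–B3, B1–B4, B1–B5, B1–B6, B3–B7

Each bag holds 3 vertices, so the decomposition has width 2, which upper-bounds the treewidth. Conversely, {e, g, h} is a clique of size 3, and the vertices of any clique must share a bag in every tree decomposition; so some bag has ≥ 3 vertices and tw(G) ≥ 2. Therefore the treewidth is 2.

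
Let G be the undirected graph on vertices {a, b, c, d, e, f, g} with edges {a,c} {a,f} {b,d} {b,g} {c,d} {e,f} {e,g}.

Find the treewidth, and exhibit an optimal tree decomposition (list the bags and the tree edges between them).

Treewidth 2.
One optimal decomposition is:
Bags: B1 = {a, c, f}  B2 = {c, e, f}  B3 = {c, e, g}  B4 = {b, c, g}  B5 = {b, c, d}
Tree: B1–B2, B2–B3, B3–B4, B4–B5

Every bag has size at most 3, so the width is 3 − 1 = 2 and tw(G) ≤ 2. Since c–a–f–e–g–b–d–c is a cycle in G, G is not acyclic. Forests are exactly the graphs of treewidth ≤ 1, so tw(G) ≥ 2. Combining the bounds, tw(G) = 2.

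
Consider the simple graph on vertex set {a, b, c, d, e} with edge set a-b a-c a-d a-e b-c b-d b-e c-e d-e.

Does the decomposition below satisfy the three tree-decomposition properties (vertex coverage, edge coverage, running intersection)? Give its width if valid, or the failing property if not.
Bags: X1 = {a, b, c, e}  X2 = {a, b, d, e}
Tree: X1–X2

Every vertex of G appears in some bag (union = {a, b, c, d, e}); every edge is covered by a bag; and for each vertex v the set of bags containing v is connected in the bag tree. The decomposition is therefore valid. The largest bag has 4 vertices, so the width is 3.

Yes; width 3.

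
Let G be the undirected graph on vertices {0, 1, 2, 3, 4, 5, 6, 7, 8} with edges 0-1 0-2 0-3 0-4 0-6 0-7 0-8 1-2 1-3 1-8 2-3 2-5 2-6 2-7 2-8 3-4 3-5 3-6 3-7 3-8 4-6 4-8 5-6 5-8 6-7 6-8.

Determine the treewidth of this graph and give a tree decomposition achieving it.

Each bag holds 5 vertices, so the decomposition has width 4, which upper-bounds the treewidth. For the lower bound, the 5 vertices {0, 1, 2, 3, 8} are pairwise adjacent, and any tree decomposition puts a clique entirely inside one bag — forcing width ≥ 4. Combining the bounds, tw(G) = 4.

Treewidth 4.
Bags: B1 = {0, 2, 3, 6, 7}  B2 = {0, 2, 3, 6, 8}  B3 = {2, 3, 5, 6, 8}  B4 = {0, 1, 2, 3, 8}  B5 = {0, 3, 4, 6, 8}
Tree: B1–B2, B2–B3, B2–B4, B2–B5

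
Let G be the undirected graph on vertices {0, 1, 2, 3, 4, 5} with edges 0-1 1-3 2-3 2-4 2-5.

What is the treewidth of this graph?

A width-1 tree decomposition is:
Bags: B1 = {1, 3}  B2 = {2, 3}  B3 = {2, 4}  B4 = {2, 5}  B5 = {0, 1}
Tree: B1–B2, B2–B3, B2–B4, B1–B5
The largest bag has 2 vertices, giving width 1; this decomposition certifies tw(G) ≤ 1. Any graph with an edge has treewidth ≥ 1, and G has the edge 1–3. Hence tw(G) = 1 exactly.

1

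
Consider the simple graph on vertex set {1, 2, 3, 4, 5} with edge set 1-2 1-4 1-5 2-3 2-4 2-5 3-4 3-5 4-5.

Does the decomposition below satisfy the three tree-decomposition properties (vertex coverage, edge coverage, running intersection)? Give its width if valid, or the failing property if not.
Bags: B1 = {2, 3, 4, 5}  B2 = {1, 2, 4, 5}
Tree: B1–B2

Checking the three conditions: (i) the bags cover all of {1, 2, 3, 4, 5}; (ii) for each edge, some bag contains both endpoints; (iii) the bags containing any fixed vertex form a subtree. All hold, so the decomposition is valid with width 4 − 1 = 3.

Yes; width 3.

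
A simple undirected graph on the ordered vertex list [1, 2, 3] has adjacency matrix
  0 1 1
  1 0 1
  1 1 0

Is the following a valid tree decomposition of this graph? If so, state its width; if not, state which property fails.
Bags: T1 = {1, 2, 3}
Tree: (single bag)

Checking the three conditions: (i) the bags cover all of {1, 2, 3}; (ii) for each edge, some bag contains both endpoints; (iii) the bags containing any fixed vertex form a subtree. All hold, so the decomposition is valid with width 3 − 1 = 2.

Yes; width 2.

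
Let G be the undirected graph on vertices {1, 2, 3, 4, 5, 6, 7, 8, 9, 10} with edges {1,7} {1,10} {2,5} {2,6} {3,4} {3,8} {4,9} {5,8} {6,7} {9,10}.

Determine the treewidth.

2

A width-2 tree decomposition is:
Bags: B1 = {3, 4, 8}  B2 = {4, 5, 8}  B3 = {2, 4, 5}  B4 = {2, 4, 6}  B5 = {4, 6, 7}  B6 = {1, 4, 7}  B7 = {1, 4, 10}  B8 = {4, 9, 10}
Tree: B1–B2, B2–B3, B3–B4, B4–B5, B5–B6, B6–B7, B7–B8
Every bag has size at most 3, so the width is 3 − 1 = 2 and tw(G) ≤ 2. Since 4–3–8–5–2–6–7–1–10–9–4 is a cycle in G, G is not acyclic. Forests are exactly the graphs of treewidth ≤ 1, so tw(G) ≥ 2. Combining the bounds, tw(G) = 2.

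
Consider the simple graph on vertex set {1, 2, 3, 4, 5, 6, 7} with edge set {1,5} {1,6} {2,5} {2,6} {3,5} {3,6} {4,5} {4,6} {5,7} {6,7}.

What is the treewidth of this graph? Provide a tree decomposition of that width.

Every bag has size at most 3, so the width is 3 − 1 = 2 and tw(G) ≤ 2. For the lower bound, G contains the cycle 5–1–6–4–5, so G is not a forest; only forests have treewidth ≤ 1, hence tw(G) ≥ 2. Combining the bounds, tw(G) = 2.

Treewidth 2.
One optimal decomposition is:
Bags: B1 = {1, 5, 6}  B2 = {4, 5, 6}  B3 = {5, 6, 7}  B4 = {2, 5, 6}  B5 = {3, 5, 6}
Tree: B1–B2, B2–B3, B3–B4, B4–B5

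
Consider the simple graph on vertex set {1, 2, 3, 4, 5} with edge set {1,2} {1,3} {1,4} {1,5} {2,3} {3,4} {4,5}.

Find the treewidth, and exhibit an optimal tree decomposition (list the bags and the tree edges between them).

Treewidth 2.
One optimal decomposition is:
Bags: B1 = {1, 2, 3}  B2 = {1, 3, 4}  B3 = {1, 4, 5}
Tree: B1–B2, B2–B3

The largest bag has 3 vertices, giving width 2; this decomposition certifies tw(G) ≤ 2. Conversely, {1, 2, 3} is a clique of size 3, and the vertices of any clique must share a bag in every tree decomposition; so some bag has ≥ 3 vertices and tw(G) ≥ 2. The upper and lower bounds meet at 2, so that is the treewidth.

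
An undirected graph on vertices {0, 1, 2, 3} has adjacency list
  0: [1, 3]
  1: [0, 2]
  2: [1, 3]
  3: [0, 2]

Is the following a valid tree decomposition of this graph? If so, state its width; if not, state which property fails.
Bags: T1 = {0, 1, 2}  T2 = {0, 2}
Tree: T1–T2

No — vertex 3 appears in no bag.

A tree decomposition must satisfy three properties: every vertex lies in some bag; for every edge, both endpoints lie together in some bag; and for every vertex, the bags containing it form a connected subtree. Here vertex 3 appears in no bag, so the decomposition is invalid.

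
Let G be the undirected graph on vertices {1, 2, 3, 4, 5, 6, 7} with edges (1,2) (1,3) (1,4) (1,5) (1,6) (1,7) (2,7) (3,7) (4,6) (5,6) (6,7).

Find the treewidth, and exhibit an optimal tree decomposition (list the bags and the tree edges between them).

The largest bag has 3 vertices, giving width 2; this decomposition certifies tw(G) ≤ 2. Conversely, {1, 2, 7} is a clique of size 3, and the vertices of any clique must share a bag in every tree decomposition; so some bag has ≥ 3 vertices and tw(G) ≥ 2. Hence tw(G) = 2 exactly.

Treewidth 2.
One optimal decomposition is:
Bags: B1 = {1, 6, 7}  B2 = {1, 3, 7}  B3 = {1, 4, 6}  B4 = {1, 5, 6}  B5 = {1, 2, 7}
Tree: B1–B2, B1–B3, B1–B4, B2–B5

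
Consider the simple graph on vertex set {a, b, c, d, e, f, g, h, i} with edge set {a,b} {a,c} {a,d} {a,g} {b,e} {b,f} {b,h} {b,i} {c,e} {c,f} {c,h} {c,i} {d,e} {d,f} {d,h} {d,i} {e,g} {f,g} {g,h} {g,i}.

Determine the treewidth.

4

A width-4 tree decomposition is:
Bags: B1 = {b, c, d, e, g}  B2 = {b, c, d, g, h}  B3 = {a, b, c, d, g}  B4 = {b, c, d, g, i}  B5 = {b, c, d, f, g}
Tree: B1–B2, B2–B3, B3–B4, B4–B5
Each bag holds 5 vertices, so the decomposition has width 4, which upper-bounds the treewidth. For the lower bound: the 5 vertex sets {c,e}, {b,h}, {a,g}, {d}, {i} are disjoint, each induces a connected subgraph, and every pair is joined by at least one edge of G. Contracting each set to a single vertex therefore yields K_{5} as a minor, and since treewidth is minor-monotone, tw(G) ≥ tw(K_{5}) = 4. Combining the bounds, tw(G) = 4.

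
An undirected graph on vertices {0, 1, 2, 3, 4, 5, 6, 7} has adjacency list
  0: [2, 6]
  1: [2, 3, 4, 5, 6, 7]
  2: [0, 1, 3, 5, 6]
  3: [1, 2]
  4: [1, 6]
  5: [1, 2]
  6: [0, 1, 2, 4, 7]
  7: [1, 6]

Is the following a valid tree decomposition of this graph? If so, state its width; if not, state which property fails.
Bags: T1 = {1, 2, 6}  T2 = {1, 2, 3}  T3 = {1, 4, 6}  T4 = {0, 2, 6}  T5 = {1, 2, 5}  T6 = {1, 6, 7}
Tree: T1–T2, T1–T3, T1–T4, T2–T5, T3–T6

Vertex coverage: the bags together contain {0, 1, 2, 3, 4, 5, 6, 7}, the full vertex set. Edge coverage: each edge of G has both endpoints in at least one bag. Running intersection: for every vertex, the bags containing it form a connected subtree. All three properties hold, so this is a valid tree decomposition of width max|bag| − 1 = 2, and hence tw(G) ≤ 2.

Yes; width 2.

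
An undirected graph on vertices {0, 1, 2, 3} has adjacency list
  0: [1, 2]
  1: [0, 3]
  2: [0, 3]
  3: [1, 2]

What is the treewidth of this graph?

2

A width-2 tree decomposition is:
Bags: B1 = {0, 1, 2}  B2 = {1, 2, 3}
Tree: B1–B2
Each bag holds 3 vertices, so the decomposition has width 2, which upper-bounds the treewidth. Since 1–0–2–3–1 is a cycle in G, G is not acyclic. Forests are exactly the graphs of treewidth ≤ 1, so tw(G) ≥ 2. Combining the bounds, tw(G) = 2.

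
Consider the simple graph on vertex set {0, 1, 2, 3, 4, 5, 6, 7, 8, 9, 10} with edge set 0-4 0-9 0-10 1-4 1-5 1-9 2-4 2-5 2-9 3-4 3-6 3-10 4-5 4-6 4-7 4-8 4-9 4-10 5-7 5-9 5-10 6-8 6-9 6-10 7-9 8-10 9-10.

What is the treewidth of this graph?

A width-3 tree decomposition is:
Bags: B1 = {0, 4, 9, 10}  B2 = {4, 6, 9, 10}  B3 = {4, 6, 8, 10}  B4 = {4, 5, 9, 10}  B5 = {4, 5, 7, 9}  B6 = {3, 4, 6, 10}  B7 = {2, 4, 5, 9}  B8 = {1, 4, 5, 9}
Tree: B1–B2, B2–B3, B2–B4, B4–B5, B3–B6, B4–B7, B7–B8
The largest bag has 4 vertices, giving width 3; this decomposition certifies tw(G) ≤ 3. Conversely, {4, 6, 8, 10} is a clique of size 4, and the vertices of any clique must share a bag in every tree decomposition; so some bag has ≥ 4 vertices and tw(G) ≥ 3. The upper and lower bounds meet at 3, so that is the treewidth.

3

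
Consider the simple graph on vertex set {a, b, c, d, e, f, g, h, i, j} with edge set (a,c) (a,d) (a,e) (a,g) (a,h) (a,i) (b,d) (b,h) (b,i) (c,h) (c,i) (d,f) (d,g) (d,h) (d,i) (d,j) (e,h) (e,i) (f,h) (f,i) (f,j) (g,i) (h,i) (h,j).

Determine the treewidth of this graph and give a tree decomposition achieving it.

The largest bag has 4 vertices, giving width 3; this decomposition certifies tw(G) ≤ 3. On the other hand G contains the 4-clique {a, d, g, i}. A clique must lie in a single bag of any decomposition, so no decomposition can have width below 3. The upper and lower bounds meet at 3, so that is the treewidth.

Treewidth 3.
Bags: B1 = {d, f, h, i}  B2 = {a, d, h, i}  B3 = {a, e, h, i}  B4 = {a, d, g, i}  B5 = {a, c, h, i}  B6 = {d, f, h, j}  B7 = {b, d, h, i}
Tree: B1–B2, B2–B3, B2–B4, B2–B5, B1–B6, B2–B7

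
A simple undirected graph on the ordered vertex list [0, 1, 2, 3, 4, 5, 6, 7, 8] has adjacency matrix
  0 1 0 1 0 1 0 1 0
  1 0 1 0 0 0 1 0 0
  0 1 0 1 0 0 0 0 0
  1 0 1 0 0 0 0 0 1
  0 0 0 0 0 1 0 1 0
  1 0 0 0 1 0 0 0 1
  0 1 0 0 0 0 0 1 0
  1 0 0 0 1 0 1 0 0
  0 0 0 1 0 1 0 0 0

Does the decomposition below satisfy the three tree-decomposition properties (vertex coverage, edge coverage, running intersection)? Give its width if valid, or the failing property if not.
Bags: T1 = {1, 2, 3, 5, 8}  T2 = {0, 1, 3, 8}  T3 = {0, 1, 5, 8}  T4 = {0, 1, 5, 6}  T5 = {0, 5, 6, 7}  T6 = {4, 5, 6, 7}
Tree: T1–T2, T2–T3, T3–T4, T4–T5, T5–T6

No — bags containing vertex 5 are not connected in the tree.

A tree decomposition must satisfy three properties: every vertex lies in some bag; for every edge, both endpoints lie together in some bag; and for every vertex, the bags containing it form a connected subtree. Here bags containing vertex 5 are not connected in the tree, so the decomposition is invalid.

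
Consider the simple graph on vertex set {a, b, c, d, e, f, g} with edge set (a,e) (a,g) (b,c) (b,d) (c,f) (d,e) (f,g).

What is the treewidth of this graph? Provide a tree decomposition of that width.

The largest bag has 3 vertices, giving width 2; this decomposition certifies tw(G) ≤ 2. Since b–d–e–a–g–f–c–b is a cycle in G, G is not acyclic. Forests are exactly the graphs of treewidth ≤ 1, so tw(G) ≥ 2. The upper and lower bounds meet at 2, so that is the treewidth.

Treewidth 2.
Bags: B1 = {b, d, e}  B2 = {a, b, e}  B3 = {a, b, g}  B4 = {b, f, g}  B5 = {b, c, f}
Tree: B1–B2, B2–B3, B3–B4, B4–B5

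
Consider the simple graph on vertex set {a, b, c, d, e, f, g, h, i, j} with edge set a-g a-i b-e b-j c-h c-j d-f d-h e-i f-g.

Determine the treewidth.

A width-2 tree decomposition is:
Bags: B1 = {b, e, i}  B2 = {b, i, j}  B3 = {c, i, j}  B4 = {c, h, i}  B5 = {d, h, i}  B6 = {d, f, i}  B7 = {f, g, i}  B8 = {a, g, i}
Tree: B1–B2, B2–B3, B3–B4, B4–B5, B5–B6, B6–B7, B7–B8
Each bag holds 3 vertices, so the decomposition has width 2, which upper-bounds the treewidth. For the lower bound, G contains the cycle i–e–b–j–c–h–d–f–g–a–i, so G is not a forest; only forests have treewidth ≤ 1, hence tw(G) ≥ 2. Therefore the treewidth is 2.

2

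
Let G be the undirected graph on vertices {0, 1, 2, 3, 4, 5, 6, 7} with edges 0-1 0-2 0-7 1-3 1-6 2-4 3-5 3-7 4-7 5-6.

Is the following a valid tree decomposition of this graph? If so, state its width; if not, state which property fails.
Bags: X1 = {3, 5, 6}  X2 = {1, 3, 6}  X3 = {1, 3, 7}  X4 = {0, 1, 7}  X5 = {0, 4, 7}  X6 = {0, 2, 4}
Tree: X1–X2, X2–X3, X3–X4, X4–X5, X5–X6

Vertex coverage: the bags together contain {0, 1, 2, 3, 4, 5, 6, 7}, the full vertex set. Edge coverage: each edge of G has both endpoints in at least one bag. Running intersection: for every vertex, the bags containing it form a connected subtree. All three properties hold, so this is a valid tree decomposition of width max|bag| − 1 = 2, and hence tw(G) ≤ 2.

Yes; width 2.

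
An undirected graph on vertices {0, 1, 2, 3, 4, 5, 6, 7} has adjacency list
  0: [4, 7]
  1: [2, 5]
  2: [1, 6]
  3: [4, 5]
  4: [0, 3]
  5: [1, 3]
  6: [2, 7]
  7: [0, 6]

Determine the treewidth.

2

A width-2 tree decomposition is:
Bags: B1 = {1, 2, 5}  B2 = {2, 3, 5}  B3 = {2, 3, 4}  B4 = {0, 2, 4}  B5 = {0, 2, 7}  B6 = {2, 6, 7}
Tree: B1–B2, B2–B3, B3–B4, B4–B5, B5–B6
Each bag holds 3 vertices, so the decomposition has width 2, which upper-bounds the treewidth. The edges 2–1–5–3–4–0–7–6–2 form a cycle, so G is not a tree and its treewidth is at least 2. Hence tw(G) = 2 exactly.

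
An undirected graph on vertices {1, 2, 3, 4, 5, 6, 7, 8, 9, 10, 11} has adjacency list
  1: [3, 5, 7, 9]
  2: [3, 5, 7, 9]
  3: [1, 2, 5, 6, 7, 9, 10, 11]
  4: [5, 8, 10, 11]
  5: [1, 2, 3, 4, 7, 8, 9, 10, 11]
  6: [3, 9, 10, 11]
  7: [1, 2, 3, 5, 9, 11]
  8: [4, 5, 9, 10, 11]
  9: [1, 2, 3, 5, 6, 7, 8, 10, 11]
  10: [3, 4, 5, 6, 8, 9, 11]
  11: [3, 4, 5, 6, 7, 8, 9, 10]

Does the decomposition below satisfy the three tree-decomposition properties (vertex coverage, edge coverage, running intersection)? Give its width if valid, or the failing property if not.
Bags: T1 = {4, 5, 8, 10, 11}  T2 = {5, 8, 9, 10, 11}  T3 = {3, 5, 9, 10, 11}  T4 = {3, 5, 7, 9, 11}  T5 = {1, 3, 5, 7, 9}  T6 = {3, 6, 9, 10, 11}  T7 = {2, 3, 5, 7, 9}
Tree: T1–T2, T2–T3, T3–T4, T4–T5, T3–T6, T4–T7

Vertex coverage: the bags together contain {1, 2, 3, 4, 5, 6, 7, 8, 9, 10, 11}, the full vertex set. Edge coverage: each edge of G has both endpoints in at least one bag. Running intersection: for every vertex, the bags containing it form a connected subtree. All three properties hold, so this is a valid tree decomposition of width max|bag| − 1 = 4, and hence tw(G) ≤ 4.

Yes; width 4.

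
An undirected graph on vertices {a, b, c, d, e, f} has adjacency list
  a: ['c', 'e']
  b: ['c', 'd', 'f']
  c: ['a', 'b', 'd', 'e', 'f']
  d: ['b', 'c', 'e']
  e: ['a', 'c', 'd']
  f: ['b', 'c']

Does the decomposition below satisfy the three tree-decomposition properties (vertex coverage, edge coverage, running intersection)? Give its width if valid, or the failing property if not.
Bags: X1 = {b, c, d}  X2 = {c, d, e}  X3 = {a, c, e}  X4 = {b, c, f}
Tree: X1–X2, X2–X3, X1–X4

Yes; width 2.

Checking the three conditions: (i) the bags cover all of {a, b, c, d, e, f}; (ii) for each edge, some bag contains both endpoints; (iii) the bags containing any fixed vertex form a subtree. All hold, so the decomposition is valid with width 3 − 1 = 2.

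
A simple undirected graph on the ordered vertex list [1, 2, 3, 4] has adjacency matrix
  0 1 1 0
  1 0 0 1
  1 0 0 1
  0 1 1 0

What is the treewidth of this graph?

A width-2 tree decomposition is:
Bags: B1 = {2, 3, 4}  B2 = {1, 2, 3}
Tree: B1–B2
The largest bag has 3 vertices, giving width 2; this decomposition certifies tw(G) ≤ 2. For the lower bound, G contains the cycle 2–4–3–1–2, so G is not a forest; only forests have treewidth ≤ 1, hence tw(G) ≥ 2. Hence tw(G) = 2 exactly.

2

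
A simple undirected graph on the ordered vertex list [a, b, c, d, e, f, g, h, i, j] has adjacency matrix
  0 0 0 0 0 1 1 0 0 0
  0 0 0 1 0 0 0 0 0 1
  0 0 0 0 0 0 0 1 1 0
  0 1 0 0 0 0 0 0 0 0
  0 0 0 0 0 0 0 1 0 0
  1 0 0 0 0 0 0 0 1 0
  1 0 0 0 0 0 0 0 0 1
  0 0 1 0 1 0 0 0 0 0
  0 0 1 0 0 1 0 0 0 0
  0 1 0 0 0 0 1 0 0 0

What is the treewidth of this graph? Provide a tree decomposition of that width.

Treewidth 1.
One such decomposition:
Bags: B1 = {e, h}  B2 = {c, h}  B3 = {c, i}  B4 = {f, i}  B5 = {a, f}  B6 = {a, g}  B7 = {g, j}  B8 = {b, j}  B9 = {b, d}
Tree: B1–B2, B2–B3, B3–B4, B4–B5, B5–B6, B6–B7, B7–B8, B8–B9

Each bag holds 2 vertices, so the decomposition has width 1, which upper-bounds the treewidth. G has an edge, so its treewidth is at least 1. The upper and lower bounds meet at 1, so that is the treewidth.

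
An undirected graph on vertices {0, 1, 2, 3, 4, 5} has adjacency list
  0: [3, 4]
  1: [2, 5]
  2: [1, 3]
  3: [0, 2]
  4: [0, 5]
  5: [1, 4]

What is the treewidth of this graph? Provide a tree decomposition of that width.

Every bag has size at most 3, so the width is 3 − 1 = 2 and tw(G) ≤ 2. The edges 4–5–1–2–3–0–4 form a cycle, so G is not a tree and its treewidth is at least 2. Hence tw(G) = 2 exactly.

Treewidth 2.
One such decomposition:
Bags: B1 = {1, 4, 5}  B2 = {1, 2, 4}  B3 = {2, 3, 4}  B4 = {0, 3, 4}
Tree: B1–B2, B2–B3, B3–B4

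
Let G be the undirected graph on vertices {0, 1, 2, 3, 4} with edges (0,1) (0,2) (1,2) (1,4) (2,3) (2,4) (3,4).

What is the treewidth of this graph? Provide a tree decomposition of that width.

The largest bag has 3 vertices, giving width 2; this decomposition certifies tw(G) ≤ 2. On the other hand G contains the 3-clique {0, 1, 2}. A clique must lie in a single bag of any decomposition, so no decomposition can have width below 2. Therefore the treewidth is 2.

Treewidth 2.
One optimal decomposition is:
Bags: B1 = {1, 2, 4}  B2 = {2, 3, 4}  B3 = {0, 1, 2}
Tree: B1–B2, B1–B3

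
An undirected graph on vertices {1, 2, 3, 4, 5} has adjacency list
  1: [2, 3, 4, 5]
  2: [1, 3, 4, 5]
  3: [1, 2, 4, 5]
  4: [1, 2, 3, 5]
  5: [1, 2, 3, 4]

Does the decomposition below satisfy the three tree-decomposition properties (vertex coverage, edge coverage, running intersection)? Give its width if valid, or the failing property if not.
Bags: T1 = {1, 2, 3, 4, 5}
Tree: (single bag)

Checking the three conditions: (i) the bags cover all of {1, 2, 3, 4, 5}; (ii) for each edge, some bag contains both endpoints; (iii) the bags containing any fixed vertex form a subtree. All hold, so the decomposition is valid with width 5 − 1 = 4.

Yes; width 4.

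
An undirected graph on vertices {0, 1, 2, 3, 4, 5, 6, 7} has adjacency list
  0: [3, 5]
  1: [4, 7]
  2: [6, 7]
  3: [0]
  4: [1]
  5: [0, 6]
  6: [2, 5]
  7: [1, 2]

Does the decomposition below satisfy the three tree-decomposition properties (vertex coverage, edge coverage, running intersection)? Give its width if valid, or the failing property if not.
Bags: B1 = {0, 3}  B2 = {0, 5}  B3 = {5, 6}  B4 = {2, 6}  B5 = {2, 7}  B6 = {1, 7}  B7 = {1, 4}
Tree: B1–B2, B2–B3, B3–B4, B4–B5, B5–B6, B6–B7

Checking the three conditions: (i) the bags cover all of {0, 1, 2, 3, 4, 5, 6, 7}; (ii) for each edge, some bag contains both endpoints; (iii) the bags containing any fixed vertex form a subtree. All hold, so the decomposition is valid with width 2 − 1 = 1.

Yes; width 1.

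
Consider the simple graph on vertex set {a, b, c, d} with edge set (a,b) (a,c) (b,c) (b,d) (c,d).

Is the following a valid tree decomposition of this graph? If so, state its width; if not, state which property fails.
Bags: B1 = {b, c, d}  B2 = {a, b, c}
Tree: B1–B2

Yes; width 2.

Vertex coverage: the bags together contain {a, b, c, d}, the full vertex set. Edge coverage: each edge of G has both endpoints in at least one bag. Running intersection: for every vertex, the bags containing it form a connected subtree. All three properties hold, so this is a valid tree decomposition of width max|bag| − 1 = 2, and hence tw(G) ≤ 2.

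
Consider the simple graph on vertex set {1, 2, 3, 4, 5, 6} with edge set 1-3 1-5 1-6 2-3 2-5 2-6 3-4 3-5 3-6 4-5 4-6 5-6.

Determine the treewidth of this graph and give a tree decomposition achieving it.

Treewidth 3.
One such decomposition:
Bags: B1 = {2, 3, 5, 6}  B2 = {1, 3, 5, 6}  B3 = {3, 4, 5, 6}
Tree: B1–B2, B1–B3

Each bag holds 4 vertices, so the decomposition has width 3, which upper-bounds the treewidth. Conversely, {1, 3, 5, 6} is a clique of size 4, and the vertices of any clique must share a bag in every tree decomposition; so some bag has ≥ 4 vertices and tw(G) ≥ 3. Combining the bounds, tw(G) = 3.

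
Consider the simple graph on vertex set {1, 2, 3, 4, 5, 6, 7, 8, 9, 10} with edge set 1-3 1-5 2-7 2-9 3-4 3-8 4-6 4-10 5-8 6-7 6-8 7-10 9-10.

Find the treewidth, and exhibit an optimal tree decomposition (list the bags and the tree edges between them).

The largest bag has 3 vertices, giving width 2; this decomposition certifies tw(G) ≤ 2. The edges 9–2–7–10–9 form a cycle, so G is not a tree and its treewidth is at least 2. Therefore the treewidth is 2.

Treewidth 2.
One optimal decomposition is:
Bags: B1 = {2, 9, 10}  B2 = {2, 7, 10}  B3 = {4, 7, 10}  B4 = {4, 6, 7}  B5 = {3, 4, 6}  B6 = {3, 6, 8}  B7 = {1, 3, 8}  B8 = {1, 5, 8}
Tree: B1–B2, B2–B3, B3–B4, B4–B5, B5–B6, B6–B7, B7–B8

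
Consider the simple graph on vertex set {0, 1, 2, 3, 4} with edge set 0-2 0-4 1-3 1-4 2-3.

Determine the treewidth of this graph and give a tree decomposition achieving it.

The largest bag has 3 vertices, giving width 2; this decomposition certifies tw(G) ≤ 2. Since 2–3–1–4–0–2 is a cycle in G, G is not acyclic. Forests are exactly the graphs of treewidth ≤ 1, so tw(G) ≥ 2. The upper and lower bounds meet at 2, so that is the treewidth.

Treewidth 2.
One such decomposition:
Bags: B1 = {1, 2, 3}  B2 = {1, 2, 4}  B3 = {0, 2, 4}
Tree: B1–B2, B2–B3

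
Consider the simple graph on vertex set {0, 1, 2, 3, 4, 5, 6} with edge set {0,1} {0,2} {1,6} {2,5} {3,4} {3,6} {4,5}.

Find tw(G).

A width-2 tree decomposition is:
Bags: B1 = {1, 3, 6}  B2 = {0, 1, 3}  B3 = {0, 2, 3}  B4 = {2, 3, 5}  B5 = {3, 4, 5}
Tree: B1–B2, B2–B3, B3–B4, B4–B5
Every bag has size at most 3, so the width is 3 − 1 = 2 and tw(G) ≤ 2. Since 3–6–1–0–2–5–4–3 is a cycle in G, G is not acyclic. Forests are exactly the graphs of treewidth ≤ 1, so tw(G) ≥ 2. Hence tw(G) = 2 exactly.

2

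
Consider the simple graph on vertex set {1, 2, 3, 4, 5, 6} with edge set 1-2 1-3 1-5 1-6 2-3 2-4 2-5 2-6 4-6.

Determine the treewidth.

A width-2 tree decomposition is:
Bags: B1 = {1, 2, 6}  B2 = {1, 2, 5}  B3 = {1, 2, 3}  B4 = {2, 4, 6}
Tree: B1–B2, B2–B3, B1–B4
The largest bag has 3 vertices, giving width 2; this decomposition certifies tw(G) ≤ 2. Conversely, {1, 2, 3} is a clique of size 3, and the vertices of any clique must share a bag in every tree decomposition; so some bag has ≥ 3 vertices and tw(G) ≥ 2. Hence tw(G) = 2 exactly.

2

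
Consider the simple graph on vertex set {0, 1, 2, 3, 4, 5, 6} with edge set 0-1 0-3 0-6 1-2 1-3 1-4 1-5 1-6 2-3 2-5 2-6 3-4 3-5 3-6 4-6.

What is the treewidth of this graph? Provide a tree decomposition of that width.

Every bag has size at most 4, so the width is 4 − 1 = 3 and tw(G) ≤ 3. On the other hand G contains the 4-clique {1, 2, 3, 5}. A clique must lie in a single bag of any decomposition, so no decomposition can have width below 3. Combining the bounds, tw(G) = 3.

Treewidth 3.
One such decomposition:
Bags: B1 = {1, 2, 3, 6}  B2 = {0, 1, 3, 6}  B3 = {1, 3, 4, 6}  B4 = {1, 2, 3, 5}
Tree: B1–B2, B1–B3, B1–B4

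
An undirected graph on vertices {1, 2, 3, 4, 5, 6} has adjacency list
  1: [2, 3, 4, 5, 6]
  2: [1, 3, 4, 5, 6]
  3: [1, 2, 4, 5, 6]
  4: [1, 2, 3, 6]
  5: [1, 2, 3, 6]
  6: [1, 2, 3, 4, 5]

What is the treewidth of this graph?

A width-4 tree decomposition is:
Bags: B1 = {1, 2, 3, 5, 6}  B2 = {1, 2, 3, 4, 6}
Tree: B1–B2
The largest bag has 5 vertices, giving width 4; this decomposition certifies tw(G) ≤ 4. Conversely, {1, 2, 3, 4, 6} is a clique of size 5, and the vertices of any clique must share a bag in every tree decomposition; so some bag has ≥ 5 vertices and tw(G) ≥ 4. Combining the bounds, tw(G) = 4.

4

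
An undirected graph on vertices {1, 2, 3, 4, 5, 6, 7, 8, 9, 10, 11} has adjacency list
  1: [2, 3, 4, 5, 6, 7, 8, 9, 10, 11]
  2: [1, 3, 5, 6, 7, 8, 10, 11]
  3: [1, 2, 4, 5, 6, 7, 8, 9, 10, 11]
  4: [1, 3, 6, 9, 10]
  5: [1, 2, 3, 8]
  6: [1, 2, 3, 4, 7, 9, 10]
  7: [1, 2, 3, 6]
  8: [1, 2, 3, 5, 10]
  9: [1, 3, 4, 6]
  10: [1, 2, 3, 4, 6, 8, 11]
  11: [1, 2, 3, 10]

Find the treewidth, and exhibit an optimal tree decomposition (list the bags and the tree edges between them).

The largest bag has 5 vertices, giving width 4; this decomposition certifies tw(G) ≤ 4. Conversely, {1, 3, 4, 6, 9} is a clique of size 5, and the vertices of any clique must share a bag in every tree decomposition; so some bag has ≥ 5 vertices and tw(G) ≥ 4. Hence tw(G) = 4 exactly.

Treewidth 4.
Bags: B1 = {1, 2, 3, 8, 10}  B2 = {1, 2, 3, 6, 10}  B3 = {1, 3, 4, 6, 10}  B4 = {1, 2, 3, 5, 8}  B5 = {1, 3, 4, 6, 9}  B6 = {1, 2, 3, 10, 11}  B7 = {1, 2, 3, 6, 7}
Tree: B1–B2, B2–B3, B1–B4, B3–B5, B1–B6, B2–B7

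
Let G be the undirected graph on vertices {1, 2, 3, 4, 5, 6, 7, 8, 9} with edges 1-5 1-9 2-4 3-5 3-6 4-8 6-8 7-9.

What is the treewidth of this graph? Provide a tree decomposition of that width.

Every bag has size at most 2, so the width is 2 − 1 = 1 and tw(G) ≤ 1. Since G has at least one edge (e.g. 7–9), it is not an edgeless graph, so tw(G) ≥ 1. Therefore the treewidth is 1.

Treewidth 1.
Bags: B1 = {7, 9}  B2 = {1, 9}  B3 = {1, 5}  B4 = {3, 5}  B5 = {3, 6}  B6 = {6, 8}  B7 = {4, 8}  B8 = {2, 4}
Tree: B1–B2, B2–B3, B3–B4, B4–B5, B5–B6, B6–B7, B7–B8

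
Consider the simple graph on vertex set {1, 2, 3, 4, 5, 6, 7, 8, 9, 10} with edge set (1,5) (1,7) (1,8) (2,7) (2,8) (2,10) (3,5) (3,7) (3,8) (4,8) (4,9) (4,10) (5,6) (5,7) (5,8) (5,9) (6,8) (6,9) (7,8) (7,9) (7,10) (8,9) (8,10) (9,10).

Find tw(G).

A width-3 tree decomposition is:
Bags: B1 = {5, 7, 8, 9}  B2 = {7, 8, 9, 10}  B3 = {3, 5, 7, 8}  B4 = {1, 5, 7, 8}  B5 = {4, 8, 9, 10}  B6 = {2, 7, 8, 10}  B7 = {5, 6, 8, 9}
Tree: B1–B2, B1–B3, B1–B4, B2–B5, B2–B6, B1–B7
Every bag has size at most 4, so the width is 4 − 1 = 3 and tw(G) ≤ 3. Conversely, {4, 8, 9, 10} is a clique of size 4, and the vertices of any clique must share a bag in every tree decomposition; so some bag has ≥ 4 vertices and tw(G) ≥ 3. Hence tw(G) = 3 exactly.

3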